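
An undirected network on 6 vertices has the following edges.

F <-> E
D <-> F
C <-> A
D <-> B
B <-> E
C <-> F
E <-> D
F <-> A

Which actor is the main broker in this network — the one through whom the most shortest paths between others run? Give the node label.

F

Unnormalized betweenness of each node: A:0, B:0, C:0, D:3/2, E:3/2, F:6.
F has the largest value, 6, making it the main broker — the node through which the most shortest paths run.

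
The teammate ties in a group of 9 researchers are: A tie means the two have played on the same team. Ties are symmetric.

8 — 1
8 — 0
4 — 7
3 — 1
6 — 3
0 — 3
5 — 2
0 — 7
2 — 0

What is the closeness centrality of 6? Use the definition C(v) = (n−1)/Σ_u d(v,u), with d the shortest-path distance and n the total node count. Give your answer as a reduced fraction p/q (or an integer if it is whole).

4/11

Distances from 6: 0:2, 1:2, 2:3, 3:1, 4:4, 5:4, 7:3, 8:3. Sum = 22.
n = 9, so closeness = 8/22 = 4/11.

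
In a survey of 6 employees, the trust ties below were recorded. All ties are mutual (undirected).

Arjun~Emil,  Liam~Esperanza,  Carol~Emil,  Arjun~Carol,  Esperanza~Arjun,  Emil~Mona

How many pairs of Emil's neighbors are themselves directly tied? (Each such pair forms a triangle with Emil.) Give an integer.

Emil's neighbors: Arjun, Carol, and Mona.
Neighbor pairs that are themselves tied: Emil–Arjun–Carol. Each forms one triangle with Emil, for 1 in total.

1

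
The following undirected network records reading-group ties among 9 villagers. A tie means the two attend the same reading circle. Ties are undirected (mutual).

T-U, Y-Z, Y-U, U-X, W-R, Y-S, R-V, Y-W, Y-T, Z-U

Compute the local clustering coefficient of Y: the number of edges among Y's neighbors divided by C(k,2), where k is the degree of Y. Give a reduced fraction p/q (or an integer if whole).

Y's neighbors: S, T, U, W, and Z (k = 5).
Possible neighbor pairs: C(5,2) = 10. Edges among them: T–U, U–Z → e = 2.
Clustering(Y) = 2/10 = 1/5.

1/5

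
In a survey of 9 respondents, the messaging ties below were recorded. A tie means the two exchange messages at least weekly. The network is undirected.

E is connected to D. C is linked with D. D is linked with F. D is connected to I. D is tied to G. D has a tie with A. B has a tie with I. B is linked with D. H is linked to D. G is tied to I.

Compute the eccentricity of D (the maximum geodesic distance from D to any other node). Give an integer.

1

Distances from D: A:1, B:1, C:1, E:1, F:1, G:1, H:1, I:1.
The largest is 1 (to G, B, H, E, C, F, I, and A), so the eccentricity of D is 1.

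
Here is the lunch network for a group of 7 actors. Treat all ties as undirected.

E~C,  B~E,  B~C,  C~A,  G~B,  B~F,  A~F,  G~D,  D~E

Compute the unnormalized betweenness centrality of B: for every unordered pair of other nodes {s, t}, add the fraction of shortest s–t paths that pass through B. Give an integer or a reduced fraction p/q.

6

Pairs whose geodesics pass through B — C–G: 1; C–F: 1/2; E–G: 1/2; E–F: 1; D–F: 2/2; G–F: 1; G–A: 2/2.
All other pairs contribute 0.
Summing the contributions gives betweenness(B) = 6.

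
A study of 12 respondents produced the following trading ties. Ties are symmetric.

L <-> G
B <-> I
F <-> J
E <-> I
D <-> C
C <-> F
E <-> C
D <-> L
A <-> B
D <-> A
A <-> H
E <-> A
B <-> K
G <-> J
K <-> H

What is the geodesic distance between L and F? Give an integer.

One shortest route is L – D – C – F, which uses 3 edges, and at distance 2 from L we only reach {A, C, J}, which does not include F. So d(L,F) = 3.

3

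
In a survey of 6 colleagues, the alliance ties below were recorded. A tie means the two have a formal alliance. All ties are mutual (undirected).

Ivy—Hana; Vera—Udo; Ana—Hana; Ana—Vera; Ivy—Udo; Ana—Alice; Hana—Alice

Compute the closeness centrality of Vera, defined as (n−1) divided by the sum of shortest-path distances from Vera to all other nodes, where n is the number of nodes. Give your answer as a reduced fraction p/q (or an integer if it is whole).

5/8

Distances from Vera: Alice:2, Ana:1, Hana:2, Ivy:2, Udo:1. Sum = 8.
n = 6, so closeness = 5/8.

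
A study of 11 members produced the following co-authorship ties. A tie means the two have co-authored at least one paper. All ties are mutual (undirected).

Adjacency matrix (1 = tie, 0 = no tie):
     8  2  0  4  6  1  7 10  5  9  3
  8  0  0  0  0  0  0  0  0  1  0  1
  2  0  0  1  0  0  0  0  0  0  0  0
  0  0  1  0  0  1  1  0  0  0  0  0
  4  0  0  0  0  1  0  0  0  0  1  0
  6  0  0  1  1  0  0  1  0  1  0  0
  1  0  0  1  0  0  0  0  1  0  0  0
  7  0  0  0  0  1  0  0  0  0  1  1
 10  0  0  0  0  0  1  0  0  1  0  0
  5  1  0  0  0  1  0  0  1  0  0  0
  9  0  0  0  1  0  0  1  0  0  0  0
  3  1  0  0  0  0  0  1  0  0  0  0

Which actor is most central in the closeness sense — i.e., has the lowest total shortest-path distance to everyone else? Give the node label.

Farness (sum of distances to all others) for each node — 0:20, 1:25, 2:29, 3:25, 4:23, 5:19, 6:16, 7:20, 8:24, 9:27, 10:24.
The smallest farness is 16, for 6, so 6 has the highest closeness.

6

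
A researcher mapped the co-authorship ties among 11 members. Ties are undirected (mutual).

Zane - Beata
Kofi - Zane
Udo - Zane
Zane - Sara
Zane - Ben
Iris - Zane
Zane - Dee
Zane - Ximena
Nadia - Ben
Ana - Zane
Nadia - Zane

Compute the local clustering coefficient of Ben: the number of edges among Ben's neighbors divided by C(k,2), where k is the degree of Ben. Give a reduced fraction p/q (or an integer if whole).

Ben's neighbors: Nadia and Zane (k = 2).
Possible neighbor pairs: C(2,2) = 1. Edges among them: Nadia–Zane → e = 1.
Clustering(Ben) = 1/1.

1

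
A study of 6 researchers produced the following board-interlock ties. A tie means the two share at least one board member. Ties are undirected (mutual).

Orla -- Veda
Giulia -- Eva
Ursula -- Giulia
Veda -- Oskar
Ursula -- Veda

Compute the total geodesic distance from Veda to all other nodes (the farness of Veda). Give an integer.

8

Distances from Veda: Eva:3, Giulia:2, Orla:1, Oskar:1, Ursula:1.
Sum = 3 + 2 + 1 + 1 + 1 = 8.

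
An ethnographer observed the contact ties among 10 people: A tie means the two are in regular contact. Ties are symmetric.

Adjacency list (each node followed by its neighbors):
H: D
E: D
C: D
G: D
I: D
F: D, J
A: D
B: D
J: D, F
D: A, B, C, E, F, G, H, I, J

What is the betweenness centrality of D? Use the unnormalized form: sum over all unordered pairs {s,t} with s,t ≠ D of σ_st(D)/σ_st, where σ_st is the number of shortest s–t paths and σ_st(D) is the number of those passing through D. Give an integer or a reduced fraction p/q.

35

Pairs whose geodesics pass through D — F–C: 1; F–H: 1; F–E: 1; F–B: 1; F–G: 1; F–A: 1; F–I: 1; C–H: 1; C–E: 1; C–B: 1; C–J: 1; C–G: 1; C–A: 1; C–I: 1 … (+21 more pairs).
All other pairs contribute 0.
Summing the contributions gives betweenness(D) = 35.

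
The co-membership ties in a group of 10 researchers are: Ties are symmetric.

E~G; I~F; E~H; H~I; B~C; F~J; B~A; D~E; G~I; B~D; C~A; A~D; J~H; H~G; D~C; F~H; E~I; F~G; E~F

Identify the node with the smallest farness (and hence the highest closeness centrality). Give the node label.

Farness (sum of distances to all others) for each node — A:21, B:21, C:21, D:15, E:13, F:16, G:17, H:16, I:17, J:23.
The smallest farness is 13, for E, so E has the highest closeness.

E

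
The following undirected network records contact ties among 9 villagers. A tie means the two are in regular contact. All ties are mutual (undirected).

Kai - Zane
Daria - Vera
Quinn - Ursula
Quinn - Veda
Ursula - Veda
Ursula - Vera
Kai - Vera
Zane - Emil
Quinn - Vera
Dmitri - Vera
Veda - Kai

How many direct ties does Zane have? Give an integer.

Zane is directly tied to Emil and Kai. That is 2 neighbors, so the degree of Zane is 2.

2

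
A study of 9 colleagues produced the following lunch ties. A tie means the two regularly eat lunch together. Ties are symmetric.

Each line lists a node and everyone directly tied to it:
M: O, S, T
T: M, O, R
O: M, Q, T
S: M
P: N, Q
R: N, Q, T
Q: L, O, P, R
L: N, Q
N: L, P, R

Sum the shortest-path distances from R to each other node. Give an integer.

Distances from R: L:2, M:2, N:1, O:2, P:2, Q:1, S:3, T:1.
Sum = 2 + 2 + 1 + 2 + 2 + 1 + 3 + 1 = 14.

14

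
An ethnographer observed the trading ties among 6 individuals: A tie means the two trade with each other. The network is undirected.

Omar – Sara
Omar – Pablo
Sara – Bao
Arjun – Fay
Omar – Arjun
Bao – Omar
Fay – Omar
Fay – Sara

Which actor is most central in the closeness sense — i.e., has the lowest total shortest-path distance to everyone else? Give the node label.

Farness (sum of distances to all others) for each node — Arjun:8, Bao:8, Fay:7, Omar:5, Pablo:9, Sara:7.
The smallest farness is 5, for Omar, so Omar has the highest closeness.

Omar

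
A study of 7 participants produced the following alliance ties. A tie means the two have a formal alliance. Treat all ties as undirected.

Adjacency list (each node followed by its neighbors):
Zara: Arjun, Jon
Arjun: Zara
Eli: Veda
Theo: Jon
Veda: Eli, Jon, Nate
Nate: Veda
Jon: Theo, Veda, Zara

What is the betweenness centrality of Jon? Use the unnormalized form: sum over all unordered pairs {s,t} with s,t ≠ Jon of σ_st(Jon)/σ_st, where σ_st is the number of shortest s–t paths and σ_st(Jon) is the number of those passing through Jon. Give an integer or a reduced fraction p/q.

Pairs whose geodesics pass through Jon — Zara–Nate: 1; Zara–Veda: 1; Zara–Theo: 1; Zara–Eli: 1; Nate–Arjun: 1; Nate–Theo: 1; Arjun–Veda: 1; Arjun–Theo: 1; Arjun–Eli: 1; Veda–Theo: 1; Theo–Eli: 1.
All other pairs contribute 0.
Summing the contributions gives betweenness(Jon) = 11.

11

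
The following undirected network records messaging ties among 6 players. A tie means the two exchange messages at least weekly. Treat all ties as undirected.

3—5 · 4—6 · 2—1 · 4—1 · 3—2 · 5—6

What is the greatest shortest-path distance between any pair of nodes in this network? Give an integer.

Eccentricity of each node (its greatest distance to any other): 1:3, 2:3, 3:3, 4:3, 5:3, 6:3.
The maximum eccentricity is 3, realized for instance by the pair 4–3 via 4 – 6 – 5 – 3. So the diameter is 3.

3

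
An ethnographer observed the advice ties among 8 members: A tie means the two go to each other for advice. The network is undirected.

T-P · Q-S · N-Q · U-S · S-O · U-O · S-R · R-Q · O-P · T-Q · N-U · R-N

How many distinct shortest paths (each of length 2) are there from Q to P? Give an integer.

1

The shortest distance is 2, and the only length-2 path is Q–T–P. So there is exactly 1 shortest path.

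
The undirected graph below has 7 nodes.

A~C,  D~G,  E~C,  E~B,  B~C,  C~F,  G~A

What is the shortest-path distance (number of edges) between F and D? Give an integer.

4

One shortest route is F – C – A – G – D, which uses 4 edges, and at distance 3 from F we only reach {G}, which does not include D. So d(F,D) = 4.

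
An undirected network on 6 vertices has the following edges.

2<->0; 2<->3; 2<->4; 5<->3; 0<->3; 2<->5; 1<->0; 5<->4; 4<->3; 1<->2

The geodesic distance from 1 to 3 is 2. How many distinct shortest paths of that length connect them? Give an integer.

The shortest distance is 2. The length-2 paths are: 1–2–3; 1–0–3.
That gives 2 distinct shortest paths.

2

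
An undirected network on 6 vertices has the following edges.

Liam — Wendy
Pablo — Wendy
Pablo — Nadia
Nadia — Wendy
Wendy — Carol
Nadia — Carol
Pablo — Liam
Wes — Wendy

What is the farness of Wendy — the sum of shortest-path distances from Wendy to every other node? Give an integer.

Distances from Wendy: Carol:1, Liam:1, Nadia:1, Pablo:1, Wes:1.
Sum = 1 + 1 + 1 + 1 + 1 = 5.

5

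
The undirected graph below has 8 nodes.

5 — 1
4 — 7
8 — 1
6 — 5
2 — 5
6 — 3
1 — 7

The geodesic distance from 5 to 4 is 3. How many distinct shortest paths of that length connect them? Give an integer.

The shortest distance is 3, and the only length-3 path is 5–1–7–4. So there is exactly 1 shortest path.

1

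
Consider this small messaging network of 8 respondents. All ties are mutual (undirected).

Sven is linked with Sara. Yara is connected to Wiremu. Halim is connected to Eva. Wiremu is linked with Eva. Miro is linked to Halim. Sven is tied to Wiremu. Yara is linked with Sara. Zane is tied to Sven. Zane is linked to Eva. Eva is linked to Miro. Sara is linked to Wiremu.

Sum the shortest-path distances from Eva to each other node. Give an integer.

10

Distances from Eva: Halim:1, Miro:1, Sara:2, Sven:2, Wiremu:1, Yara:2, Zane:1.
Sum = 1 + 1 + 2 + 2 + 1 + 2 + 1 = 10.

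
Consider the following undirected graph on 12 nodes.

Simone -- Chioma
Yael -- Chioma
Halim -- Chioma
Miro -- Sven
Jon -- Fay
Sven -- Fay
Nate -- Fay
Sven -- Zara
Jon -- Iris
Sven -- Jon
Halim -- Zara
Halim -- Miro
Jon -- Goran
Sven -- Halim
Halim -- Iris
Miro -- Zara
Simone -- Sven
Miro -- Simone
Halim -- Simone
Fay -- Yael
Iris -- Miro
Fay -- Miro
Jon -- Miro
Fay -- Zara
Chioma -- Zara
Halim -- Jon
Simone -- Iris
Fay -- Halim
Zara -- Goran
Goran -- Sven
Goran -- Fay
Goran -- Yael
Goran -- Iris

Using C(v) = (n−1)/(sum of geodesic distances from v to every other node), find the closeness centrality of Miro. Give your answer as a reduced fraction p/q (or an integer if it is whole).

Distances from Miro: Chioma:2, Fay:1, Goran:2, Halim:1, Iris:1, Jon:1, Nate:2, Simone:1, Sven:1, Yael:2, Zara:1. Sum = 15.
n = 12, so closeness = 11/15.

11/15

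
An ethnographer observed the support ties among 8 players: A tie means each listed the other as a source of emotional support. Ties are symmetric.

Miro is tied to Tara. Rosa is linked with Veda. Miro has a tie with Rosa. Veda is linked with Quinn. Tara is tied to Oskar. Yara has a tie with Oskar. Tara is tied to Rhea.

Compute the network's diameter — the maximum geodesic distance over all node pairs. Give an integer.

6

Eccentricity of each node (its greatest distance to any other): Miro:3, Oskar:5, Quinn:6, Rhea:5, Rosa:4, Tara:4, Veda:5, Yara:6.
The maximum eccentricity is 6, realized for instance by the pair Quinn–Yara via Quinn – Veda – Rosa – Miro – Tara – Oskar – Yara. So the diameter is 6.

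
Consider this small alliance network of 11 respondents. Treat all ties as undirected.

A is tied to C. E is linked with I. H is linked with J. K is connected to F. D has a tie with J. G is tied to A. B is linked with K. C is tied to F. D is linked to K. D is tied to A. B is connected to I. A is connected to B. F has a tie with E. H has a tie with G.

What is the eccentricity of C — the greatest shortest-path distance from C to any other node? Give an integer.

3

Distances from C: A:1, B:2, D:2, E:2, F:1, G:2, H:3, I:3, J:3, K:2.
The largest is 3 (to I, H, and J), so the eccentricity of C is 3.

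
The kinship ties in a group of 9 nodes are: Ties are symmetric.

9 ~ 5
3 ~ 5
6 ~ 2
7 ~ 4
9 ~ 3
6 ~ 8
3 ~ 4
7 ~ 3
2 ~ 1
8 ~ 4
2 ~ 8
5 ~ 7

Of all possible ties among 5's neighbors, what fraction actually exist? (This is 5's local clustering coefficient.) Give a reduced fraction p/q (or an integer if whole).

2/3

5's neighbors: 3, 7, and 9 (k = 3).
Possible neighbor pairs: C(3,2) = 3. Edges among them: 3–7, 3–9 → e = 2.
Clustering(5) = 2/3.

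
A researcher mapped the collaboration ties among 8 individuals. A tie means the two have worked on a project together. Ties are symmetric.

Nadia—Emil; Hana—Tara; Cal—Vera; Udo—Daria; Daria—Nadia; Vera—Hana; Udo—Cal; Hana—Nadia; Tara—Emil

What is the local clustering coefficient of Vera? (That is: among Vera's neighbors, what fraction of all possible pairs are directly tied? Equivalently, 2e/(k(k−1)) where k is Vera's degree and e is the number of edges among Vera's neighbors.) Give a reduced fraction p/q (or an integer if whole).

Vera's neighbors: Cal and Hana (k = 2).
Possible neighbor pairs: C(2,2) = 1. Edges among them: none → e = 0.
Clustering(Vera) = 0/1.

0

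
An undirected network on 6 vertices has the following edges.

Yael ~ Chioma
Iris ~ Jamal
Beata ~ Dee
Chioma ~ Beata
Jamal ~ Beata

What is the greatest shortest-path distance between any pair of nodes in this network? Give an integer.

Eccentricity of each node (its greatest distance to any other): Beata:2, Chioma:3, Dee:3, Iris:4, Jamal:3, Yael:4.
The maximum eccentricity is 4, realized for instance by the pair Yael–Iris via Yael – Chioma – Beata – Jamal – Iris. So the diameter is 4.

4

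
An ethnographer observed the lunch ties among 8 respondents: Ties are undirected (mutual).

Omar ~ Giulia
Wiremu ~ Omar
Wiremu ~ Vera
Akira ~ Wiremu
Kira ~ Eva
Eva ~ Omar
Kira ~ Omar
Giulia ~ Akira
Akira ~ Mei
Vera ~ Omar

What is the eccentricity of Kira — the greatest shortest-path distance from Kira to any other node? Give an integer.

4

Distances from Kira: Akira:3, Eva:1, Giulia:2, Mei:4, Omar:1, Vera:2, Wiremu:2.
The largest is 4 (to Mei), so the eccentricity of Kira is 4.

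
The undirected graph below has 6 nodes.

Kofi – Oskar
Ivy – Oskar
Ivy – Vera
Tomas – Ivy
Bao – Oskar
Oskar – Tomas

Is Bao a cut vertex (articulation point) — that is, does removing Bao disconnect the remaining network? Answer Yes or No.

No

Even without Bao, every remaining node can still reach every other (the residual graph is connected), so Bao is not a cut vertex.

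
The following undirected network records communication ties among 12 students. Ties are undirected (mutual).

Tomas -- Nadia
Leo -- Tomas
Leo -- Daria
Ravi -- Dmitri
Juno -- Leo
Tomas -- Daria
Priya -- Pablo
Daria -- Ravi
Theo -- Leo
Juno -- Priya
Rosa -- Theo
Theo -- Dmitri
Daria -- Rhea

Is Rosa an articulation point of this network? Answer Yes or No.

Even without Rosa, every remaining node can still reach every other (the residual graph is connected), so Rosa is not a cut vertex.

No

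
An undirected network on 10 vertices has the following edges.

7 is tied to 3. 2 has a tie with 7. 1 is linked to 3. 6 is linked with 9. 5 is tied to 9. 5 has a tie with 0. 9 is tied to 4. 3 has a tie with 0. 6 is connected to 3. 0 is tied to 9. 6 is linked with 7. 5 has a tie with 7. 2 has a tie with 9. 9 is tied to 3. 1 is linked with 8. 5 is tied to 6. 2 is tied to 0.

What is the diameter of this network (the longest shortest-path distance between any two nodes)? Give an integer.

Eccentricity of each node (its greatest distance to any other): 0:3, 1:3, 2:4, 3:2, 4:4, 5:4, 6:3, 7:3, 8:4, 9:3.
The maximum eccentricity is 4, realized for instance by the pair 5–8 via 5 – 6 – 3 – 1 – 8. So the diameter is 4.

4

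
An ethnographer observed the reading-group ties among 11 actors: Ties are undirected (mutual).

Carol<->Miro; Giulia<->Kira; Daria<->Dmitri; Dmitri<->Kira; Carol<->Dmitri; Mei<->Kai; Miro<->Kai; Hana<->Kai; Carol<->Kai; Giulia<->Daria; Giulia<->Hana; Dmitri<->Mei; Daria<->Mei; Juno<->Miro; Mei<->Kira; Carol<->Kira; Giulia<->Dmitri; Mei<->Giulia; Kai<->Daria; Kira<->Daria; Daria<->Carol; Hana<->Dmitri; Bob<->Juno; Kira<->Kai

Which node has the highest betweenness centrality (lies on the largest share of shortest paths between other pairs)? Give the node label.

Unnormalized betweenness of each node: Bob:0, Carol:262/35, Daria:397/210, Dmitri:211/84, Giulia:1, Hana:123/140, Juno:9, Kai:349/28, Kira:397/210, Mei:123/140, Miro:16.
Miro has the largest value, 16, making it the main broker — the node through which the most shortest paths run.

Miro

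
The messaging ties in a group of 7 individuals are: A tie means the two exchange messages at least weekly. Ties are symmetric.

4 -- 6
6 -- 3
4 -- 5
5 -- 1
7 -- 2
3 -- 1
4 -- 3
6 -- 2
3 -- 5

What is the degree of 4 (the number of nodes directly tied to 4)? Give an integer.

4 is directly tied to 3, 5, and 6. That is 3 neighbors, so the degree of 4 is 3.

3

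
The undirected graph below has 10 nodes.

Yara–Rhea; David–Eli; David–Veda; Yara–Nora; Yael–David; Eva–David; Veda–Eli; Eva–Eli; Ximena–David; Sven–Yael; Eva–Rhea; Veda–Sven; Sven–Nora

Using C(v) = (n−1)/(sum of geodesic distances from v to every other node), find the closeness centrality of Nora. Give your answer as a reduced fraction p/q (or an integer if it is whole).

3/7

Distances from Nora: David:3, Eli:3, Eva:3, Rhea:2, Sven:1, Veda:2, Ximena:4, Yael:2, Yara:1. Sum = 21.
n = 10, so closeness = 9/21 = 3/7.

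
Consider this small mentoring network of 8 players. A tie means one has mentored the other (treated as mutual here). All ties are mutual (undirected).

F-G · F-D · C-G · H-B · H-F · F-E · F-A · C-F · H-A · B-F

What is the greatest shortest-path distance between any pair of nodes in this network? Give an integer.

2

Eccentricity of each node (its greatest distance to any other): A:2, B:2, C:2, D:2, E:2, F:1, G:2, H:2.
The maximum eccentricity is 2, realized for instance by the pair E–D via E – F – D. So the diameter is 2.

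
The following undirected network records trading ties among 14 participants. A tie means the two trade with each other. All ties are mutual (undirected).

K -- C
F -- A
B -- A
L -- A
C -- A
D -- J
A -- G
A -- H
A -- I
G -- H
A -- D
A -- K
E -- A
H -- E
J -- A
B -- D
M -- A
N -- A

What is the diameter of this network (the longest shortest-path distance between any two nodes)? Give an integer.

Eccentricity of each node (its greatest distance to any other): A:1, B:2, C:2, D:2, E:2, F:2, G:2, H:2, I:2, J:2, K:2, L:2, M:2, N:2.
The maximum eccentricity is 2, realized for instance by the pair I–E via I – A – E. So the diameter is 2.

2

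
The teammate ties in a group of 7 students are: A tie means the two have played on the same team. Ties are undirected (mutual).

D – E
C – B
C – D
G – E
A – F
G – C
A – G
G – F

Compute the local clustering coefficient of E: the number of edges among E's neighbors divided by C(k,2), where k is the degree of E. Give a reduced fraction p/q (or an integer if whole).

E's neighbors: D and G (k = 2).
Possible neighbor pairs: C(2,2) = 1. Edges among them: none → e = 0.
Clustering(E) = 0/1.

0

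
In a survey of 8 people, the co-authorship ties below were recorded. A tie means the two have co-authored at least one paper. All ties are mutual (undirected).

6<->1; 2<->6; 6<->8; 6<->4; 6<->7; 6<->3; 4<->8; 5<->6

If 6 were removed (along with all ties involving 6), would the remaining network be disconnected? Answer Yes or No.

Removing 6 leaves {4 and 8} with no path to {2}, so the network splits into 6 components. 6 is a cut vertex.

Yes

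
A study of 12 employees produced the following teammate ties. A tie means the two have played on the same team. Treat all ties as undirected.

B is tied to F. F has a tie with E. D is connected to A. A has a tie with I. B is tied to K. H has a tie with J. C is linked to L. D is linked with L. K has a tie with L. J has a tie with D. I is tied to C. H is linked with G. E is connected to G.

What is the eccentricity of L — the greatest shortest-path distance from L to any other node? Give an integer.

Distances from L: A:2, B:2, C:1, D:1, E:4, F:3, G:4, H:3, I:2, J:2, K:1.
The largest is 4 (to E and G), so the eccentricity of L is 4.

4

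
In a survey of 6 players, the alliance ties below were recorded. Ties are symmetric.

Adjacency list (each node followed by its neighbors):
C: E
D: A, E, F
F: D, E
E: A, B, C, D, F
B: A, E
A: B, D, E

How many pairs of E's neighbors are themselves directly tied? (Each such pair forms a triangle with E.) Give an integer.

3

E's neighbors: A, B, C, D, and F.
Neighbor pairs that are themselves tied: E–A–B; E–A–D; E–D–F. Each forms one triangle with E, for 3 in total.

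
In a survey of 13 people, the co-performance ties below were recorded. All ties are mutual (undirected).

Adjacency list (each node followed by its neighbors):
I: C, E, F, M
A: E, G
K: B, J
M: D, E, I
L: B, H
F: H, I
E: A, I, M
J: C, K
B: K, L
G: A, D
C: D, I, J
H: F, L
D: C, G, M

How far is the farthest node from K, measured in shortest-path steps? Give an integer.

5

Distances from K: A:5, B:1, C:2, D:3, E:4, F:4, G:4, H:3, I:3, J:1, L:2, M:4.
The largest is 5 (to A), so the eccentricity of K is 5.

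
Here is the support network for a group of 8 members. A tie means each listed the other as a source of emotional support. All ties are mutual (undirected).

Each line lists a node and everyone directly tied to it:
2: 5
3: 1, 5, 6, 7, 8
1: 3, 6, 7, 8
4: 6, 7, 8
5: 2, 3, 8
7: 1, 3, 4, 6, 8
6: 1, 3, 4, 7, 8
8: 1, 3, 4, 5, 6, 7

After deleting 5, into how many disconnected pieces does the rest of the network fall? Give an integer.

2

Without 5, the remaining ties split the others into: {1, 3, 4, 6, 7, 8}; {2}.
That's 2 separate components.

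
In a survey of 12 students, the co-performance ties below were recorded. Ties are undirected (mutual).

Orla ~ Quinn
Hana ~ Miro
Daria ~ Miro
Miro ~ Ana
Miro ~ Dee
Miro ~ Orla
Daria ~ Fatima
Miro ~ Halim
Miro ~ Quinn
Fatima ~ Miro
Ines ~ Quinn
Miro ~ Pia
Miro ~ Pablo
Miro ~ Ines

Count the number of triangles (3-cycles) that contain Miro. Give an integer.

Miro's neighbors: Ana, Daria, Dee, Fatima, Halim, Hana, Ines, Orla, Pablo, Pia, and Quinn.
Neighbor pairs that are themselves tied: Miro–Daria–Fatima; Miro–Ines–Quinn; Miro–Orla–Quinn. Each forms one triangle with Miro, for 3 in total.

3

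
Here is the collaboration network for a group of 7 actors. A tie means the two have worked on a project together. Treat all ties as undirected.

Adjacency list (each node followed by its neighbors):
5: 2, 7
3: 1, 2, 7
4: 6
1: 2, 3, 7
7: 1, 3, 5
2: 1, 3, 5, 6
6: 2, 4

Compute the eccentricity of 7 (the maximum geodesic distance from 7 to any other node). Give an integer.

Distances from 7: 1:1, 2:2, 3:1, 4:4, 5:1, 6:3.
The largest is 4 (to 4), so the eccentricity of 7 is 4.

4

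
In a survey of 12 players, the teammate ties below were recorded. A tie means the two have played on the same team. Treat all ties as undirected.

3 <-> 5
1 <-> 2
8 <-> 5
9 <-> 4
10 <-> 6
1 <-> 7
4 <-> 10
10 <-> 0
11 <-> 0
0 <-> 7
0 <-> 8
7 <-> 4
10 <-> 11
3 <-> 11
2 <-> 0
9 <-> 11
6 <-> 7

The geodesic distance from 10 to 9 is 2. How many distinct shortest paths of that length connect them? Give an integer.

The shortest distance is 2. The length-2 paths are: 10–4–9; 10–11–9.
That gives 2 distinct shortest paths.

2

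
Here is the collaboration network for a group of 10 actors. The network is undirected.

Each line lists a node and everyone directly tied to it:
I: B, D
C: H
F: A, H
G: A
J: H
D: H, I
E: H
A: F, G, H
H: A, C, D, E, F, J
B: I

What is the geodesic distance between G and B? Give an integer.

5

One shortest route is G – A – H – D – I – B, which uses 5 edges, and at distance 4 from G we only reach {I}, which does not include B. So d(G,B) = 5.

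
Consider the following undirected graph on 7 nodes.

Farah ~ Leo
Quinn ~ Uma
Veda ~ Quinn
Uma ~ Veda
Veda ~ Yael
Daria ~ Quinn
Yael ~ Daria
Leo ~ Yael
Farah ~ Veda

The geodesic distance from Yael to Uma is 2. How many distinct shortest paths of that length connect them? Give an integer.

1

The shortest distance is 2, and the only length-2 path is Yael–Veda–Uma. So there is exactly 1 shortest path.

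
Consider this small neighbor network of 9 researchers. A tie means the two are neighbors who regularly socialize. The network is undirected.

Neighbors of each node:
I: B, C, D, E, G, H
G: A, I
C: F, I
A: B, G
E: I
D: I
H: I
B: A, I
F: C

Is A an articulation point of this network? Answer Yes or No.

Even without A, every remaining node can still reach every other (the residual graph is connected), so A is not a cut vertex.

No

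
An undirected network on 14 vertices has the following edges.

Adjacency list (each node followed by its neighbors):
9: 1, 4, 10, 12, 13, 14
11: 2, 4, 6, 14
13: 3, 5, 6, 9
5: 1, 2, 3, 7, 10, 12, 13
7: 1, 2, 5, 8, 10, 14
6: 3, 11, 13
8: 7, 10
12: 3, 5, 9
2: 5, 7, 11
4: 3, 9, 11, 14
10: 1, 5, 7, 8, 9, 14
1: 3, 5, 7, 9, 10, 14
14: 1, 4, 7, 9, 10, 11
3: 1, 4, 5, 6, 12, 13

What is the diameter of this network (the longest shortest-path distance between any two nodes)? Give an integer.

4

Eccentricity of each node (its greatest distance to any other): 1:2, 2:3, 3:3, 4:3, 5:2, 6:4, 7:3, 8:4, 9:3, 10:3, 11:3, 12:3, 13:3, 14:2.
The maximum eccentricity is 4, realized for instance by the pair 8–6 via 8 – 10 – 14 – 11 – 6. So the diameter is 4.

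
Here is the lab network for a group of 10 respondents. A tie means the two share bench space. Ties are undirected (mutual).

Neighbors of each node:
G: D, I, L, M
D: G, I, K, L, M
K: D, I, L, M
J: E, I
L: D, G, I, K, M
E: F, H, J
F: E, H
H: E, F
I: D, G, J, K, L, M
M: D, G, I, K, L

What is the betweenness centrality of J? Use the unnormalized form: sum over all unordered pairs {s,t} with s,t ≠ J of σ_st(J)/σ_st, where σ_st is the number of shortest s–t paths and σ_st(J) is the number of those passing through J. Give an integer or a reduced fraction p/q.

18

Pairs whose geodesics pass through J — K–E: 1; K–H: 1; K–F: 1; I–E: 1; I–H: 1; I–F: 1; D–E: 1; D–H: 1; D–F: 1; L–E: 1; L–H: 1; L–F: 1; G–E: 1; G–H: 1 … (+4 more pairs).
All other pairs contribute 0.
Summing the contributions gives betweenness(J) = 18.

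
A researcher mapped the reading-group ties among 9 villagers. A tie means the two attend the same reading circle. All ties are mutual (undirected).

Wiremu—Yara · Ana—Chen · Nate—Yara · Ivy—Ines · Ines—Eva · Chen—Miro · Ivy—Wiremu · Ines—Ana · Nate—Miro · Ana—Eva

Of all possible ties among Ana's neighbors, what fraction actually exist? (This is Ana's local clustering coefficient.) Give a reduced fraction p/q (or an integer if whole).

Ana's neighbors: Chen, Eva, and Ines (k = 3).
Possible neighbor pairs: C(3,2) = 3. Edges among them: Eva–Ines → e = 1.
Clustering(Ana) = 1/3.

1/3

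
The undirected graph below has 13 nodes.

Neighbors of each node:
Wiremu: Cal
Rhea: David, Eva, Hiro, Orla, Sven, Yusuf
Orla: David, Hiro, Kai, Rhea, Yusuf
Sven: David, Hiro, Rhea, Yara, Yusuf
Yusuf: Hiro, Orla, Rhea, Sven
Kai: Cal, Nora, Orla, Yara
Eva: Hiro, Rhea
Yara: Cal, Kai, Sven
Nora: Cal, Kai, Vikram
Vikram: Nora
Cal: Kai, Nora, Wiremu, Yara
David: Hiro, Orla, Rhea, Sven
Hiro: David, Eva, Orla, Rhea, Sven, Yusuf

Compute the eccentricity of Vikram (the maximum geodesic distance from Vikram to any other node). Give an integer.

5

Distances from Vikram: Cal:2, David:4, Eva:5, Hiro:4, Kai:2, Nora:1, Orla:3, Rhea:4, Sven:4, Wiremu:3, Yara:3, Yusuf:4.
The largest is 5 (to Eva), so the eccentricity of Vikram is 5.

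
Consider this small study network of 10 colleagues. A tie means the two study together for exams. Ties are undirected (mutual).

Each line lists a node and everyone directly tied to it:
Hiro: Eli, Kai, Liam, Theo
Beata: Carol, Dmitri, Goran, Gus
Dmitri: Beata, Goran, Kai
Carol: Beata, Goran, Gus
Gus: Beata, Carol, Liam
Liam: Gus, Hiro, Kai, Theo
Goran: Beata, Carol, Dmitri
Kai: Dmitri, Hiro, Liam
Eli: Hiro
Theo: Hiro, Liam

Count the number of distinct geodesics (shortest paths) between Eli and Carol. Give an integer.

The shortest distance is 4, and the only length-4 path is Eli–Hiro–Liam–Gus–Carol. So there is exactly 1 shortest path.

1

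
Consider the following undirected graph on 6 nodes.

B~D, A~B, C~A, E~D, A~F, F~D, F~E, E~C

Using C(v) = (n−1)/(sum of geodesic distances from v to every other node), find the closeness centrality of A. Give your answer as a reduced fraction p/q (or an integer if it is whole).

5/7

Distances from A: B:1, C:1, D:2, E:2, F:1. Sum = 7.
n = 6, so closeness = 5/7.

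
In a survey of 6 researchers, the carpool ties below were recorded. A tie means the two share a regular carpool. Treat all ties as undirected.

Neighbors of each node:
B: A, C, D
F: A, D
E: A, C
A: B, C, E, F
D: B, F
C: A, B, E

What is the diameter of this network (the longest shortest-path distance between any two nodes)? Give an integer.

3

Eccentricity of each node (its greatest distance to any other): A:2, B:2, C:2, D:3, E:3, F:2.
The maximum eccentricity is 3, realized for instance by the pair D–E via D – B – C – E. So the diameter is 3.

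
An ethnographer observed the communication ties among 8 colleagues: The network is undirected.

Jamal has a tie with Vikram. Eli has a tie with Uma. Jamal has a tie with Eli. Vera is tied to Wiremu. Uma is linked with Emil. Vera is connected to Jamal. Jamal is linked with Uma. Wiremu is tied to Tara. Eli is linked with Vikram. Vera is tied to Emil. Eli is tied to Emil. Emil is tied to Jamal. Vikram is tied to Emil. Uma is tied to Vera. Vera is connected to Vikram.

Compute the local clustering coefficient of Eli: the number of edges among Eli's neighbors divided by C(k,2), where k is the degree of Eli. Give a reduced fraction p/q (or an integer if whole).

Eli's neighbors: Emil, Jamal, Uma, and Vikram (k = 4).
Possible neighbor pairs: C(4,2) = 6. Edges among them: Emil–Jamal, Emil–Uma, Emil–Vikram, Jamal–Uma, Jamal–Vikram → e = 5.
Clustering(Eli) = 5/6.

5/6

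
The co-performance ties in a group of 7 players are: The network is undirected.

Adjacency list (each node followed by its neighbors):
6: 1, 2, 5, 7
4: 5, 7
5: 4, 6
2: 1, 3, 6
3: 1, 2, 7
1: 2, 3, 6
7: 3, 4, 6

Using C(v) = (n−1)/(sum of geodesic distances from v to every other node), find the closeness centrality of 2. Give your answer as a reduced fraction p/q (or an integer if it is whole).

3/5

Distances from 2: 1:1, 3:1, 4:3, 5:2, 6:1, 7:2. Sum = 10.
n = 7, so closeness = 6/10 = 3/5.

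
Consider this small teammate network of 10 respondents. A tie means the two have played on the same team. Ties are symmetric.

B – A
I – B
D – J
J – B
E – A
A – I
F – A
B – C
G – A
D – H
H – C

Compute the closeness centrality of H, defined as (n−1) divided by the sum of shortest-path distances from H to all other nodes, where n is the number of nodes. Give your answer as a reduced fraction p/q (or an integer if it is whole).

3/8

Distances from H: A:3, B:2, C:1, D:1, E:4, F:4, G:4, I:3, J:2. Sum = 24.
n = 10, so closeness = 9/24 = 3/8.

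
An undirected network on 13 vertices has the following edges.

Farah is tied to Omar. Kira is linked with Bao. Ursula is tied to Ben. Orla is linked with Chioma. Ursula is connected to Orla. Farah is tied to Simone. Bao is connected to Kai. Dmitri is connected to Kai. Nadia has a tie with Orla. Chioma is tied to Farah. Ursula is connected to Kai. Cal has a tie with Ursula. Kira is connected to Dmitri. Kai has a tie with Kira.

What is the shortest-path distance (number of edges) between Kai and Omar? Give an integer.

5

One shortest route is Kai – Ursula – Orla – Chioma – Farah – Omar, which uses 5 edges, and at distance 4 from Kai we only reach {Farah}, which does not include Omar. So d(Kai,Omar) = 5.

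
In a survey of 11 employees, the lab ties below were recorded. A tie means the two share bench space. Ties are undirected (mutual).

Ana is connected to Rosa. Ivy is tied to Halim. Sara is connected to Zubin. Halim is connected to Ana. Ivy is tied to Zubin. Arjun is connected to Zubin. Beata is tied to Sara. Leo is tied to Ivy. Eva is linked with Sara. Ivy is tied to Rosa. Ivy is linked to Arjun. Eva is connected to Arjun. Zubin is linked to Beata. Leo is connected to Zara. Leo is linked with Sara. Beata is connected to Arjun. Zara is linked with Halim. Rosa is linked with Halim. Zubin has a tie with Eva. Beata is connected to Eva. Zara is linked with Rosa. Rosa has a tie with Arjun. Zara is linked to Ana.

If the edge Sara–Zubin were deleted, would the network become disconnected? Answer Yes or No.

No

Even without that edge, Sara still reaches Zubin via Sara – Beata – Zubin, so the network stays connected. Not a bridge.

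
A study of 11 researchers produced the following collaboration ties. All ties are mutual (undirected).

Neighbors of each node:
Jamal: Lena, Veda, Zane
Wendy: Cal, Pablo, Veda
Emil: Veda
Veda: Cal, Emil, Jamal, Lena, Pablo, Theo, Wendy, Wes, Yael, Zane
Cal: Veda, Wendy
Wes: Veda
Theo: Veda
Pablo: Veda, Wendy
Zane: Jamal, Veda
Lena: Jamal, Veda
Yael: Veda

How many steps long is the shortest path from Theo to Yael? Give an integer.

2

One shortest route is Theo – Veda – Yael, which uses 2 edges, and Theo and Yael are not directly tied, so nothing shorter exists. So d(Theo,Yael) = 2.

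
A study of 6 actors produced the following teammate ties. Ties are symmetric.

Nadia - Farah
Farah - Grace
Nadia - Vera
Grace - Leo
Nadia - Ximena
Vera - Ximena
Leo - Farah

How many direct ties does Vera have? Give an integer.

2

Vera is directly tied to Nadia and Ximena. That is 2 neighbors, so the degree of Vera is 2.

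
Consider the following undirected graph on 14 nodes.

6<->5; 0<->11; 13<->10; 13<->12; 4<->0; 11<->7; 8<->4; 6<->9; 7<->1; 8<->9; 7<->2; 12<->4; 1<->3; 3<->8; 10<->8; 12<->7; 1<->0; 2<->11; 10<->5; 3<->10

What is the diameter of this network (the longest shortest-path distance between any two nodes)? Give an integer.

6

Eccentricity of each node (its greatest distance to any other): 0:4, 1:4, 2:6, 3:3, 4:3, 5:5, 6:6, 7:5, 8:4, 9:5, 10:4, 11:5, 12:4, 13:3.
The maximum eccentricity is 6, realized for instance by the pair 2–6 via 2 – 7 – 12 – 4 – 8 – 9 – 6. So the diameter is 6.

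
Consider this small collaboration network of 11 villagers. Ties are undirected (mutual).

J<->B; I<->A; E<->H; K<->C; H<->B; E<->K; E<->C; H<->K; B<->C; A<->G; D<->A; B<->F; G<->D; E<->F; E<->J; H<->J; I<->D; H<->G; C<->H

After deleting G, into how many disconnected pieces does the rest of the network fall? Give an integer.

Without G, the remaining ties split the others into: {A, D, I}; {B, C, E, F, H, J, K}.
That's 2 separate components.

2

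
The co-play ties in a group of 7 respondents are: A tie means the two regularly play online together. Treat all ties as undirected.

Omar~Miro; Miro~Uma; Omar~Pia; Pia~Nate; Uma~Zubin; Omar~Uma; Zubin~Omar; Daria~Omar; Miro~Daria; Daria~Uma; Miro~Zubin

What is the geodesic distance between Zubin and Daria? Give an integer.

2

One shortest route is Zubin – Miro – Daria, which uses 2 edges, and Zubin and Daria are not directly tied, so nothing shorter exists. So d(Zubin,Daria) = 2.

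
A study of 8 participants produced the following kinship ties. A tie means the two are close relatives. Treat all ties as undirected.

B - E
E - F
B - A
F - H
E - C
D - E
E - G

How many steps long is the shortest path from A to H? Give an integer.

One shortest route is A – B – E – F – H, which uses 4 edges, and at distance 3 from A we only reach {C, D, F, G}, which does not include H. So d(A,H) = 4.

4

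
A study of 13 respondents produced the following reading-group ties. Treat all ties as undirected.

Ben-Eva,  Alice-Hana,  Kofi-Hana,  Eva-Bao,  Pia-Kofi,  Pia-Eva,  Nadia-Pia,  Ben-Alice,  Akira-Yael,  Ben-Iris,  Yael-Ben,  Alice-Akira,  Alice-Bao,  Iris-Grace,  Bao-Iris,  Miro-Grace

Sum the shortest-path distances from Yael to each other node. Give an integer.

Distances from Yael: Akira:1, Alice:2, Bao:3, Ben:1, Eva:2, Grace:3, Hana:3, Iris:2, Kofi:4, Miro:4, Nadia:4, Pia:3.
Sum = 1 + 2 + 3 + 1 + 2 + 3 + 3 + 2 + 4 + 4 + 4 + 3 = 32.

32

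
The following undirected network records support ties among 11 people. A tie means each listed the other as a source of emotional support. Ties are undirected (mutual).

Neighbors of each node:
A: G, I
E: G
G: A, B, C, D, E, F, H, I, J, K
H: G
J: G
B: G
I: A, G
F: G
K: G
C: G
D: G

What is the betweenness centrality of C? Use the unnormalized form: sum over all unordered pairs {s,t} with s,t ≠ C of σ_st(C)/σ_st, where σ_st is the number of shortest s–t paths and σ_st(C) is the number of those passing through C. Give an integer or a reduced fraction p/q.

No shortest path between any pair of other nodes passes through C.
Summing the contributions gives betweenness(C) = 0.

0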